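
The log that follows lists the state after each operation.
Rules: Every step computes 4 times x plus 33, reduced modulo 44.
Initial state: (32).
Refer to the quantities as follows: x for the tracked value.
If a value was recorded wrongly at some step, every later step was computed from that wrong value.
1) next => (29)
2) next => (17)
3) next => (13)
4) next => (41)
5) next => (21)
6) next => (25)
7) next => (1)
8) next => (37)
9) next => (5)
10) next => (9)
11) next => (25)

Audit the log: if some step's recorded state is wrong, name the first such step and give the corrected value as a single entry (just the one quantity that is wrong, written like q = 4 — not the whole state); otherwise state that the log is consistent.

step 6, x = 29

step 1: x = (4*32 + 33) mod 44 = 29 -> confirmed correct
step 2: x = (4*29 + 33) mod 44 = 17 -> agrees with the log
step 3: x = (4*17 + 33) mod 44 = 13 -> in agreement
step 4: x = (4*13 + 33) mod 44 = 41 -> exactly as logged
step 5: x = (4*41 + 33) mod 44 = 21 -> confirmed correct
step 6: x = (4*21 + 33) mod 44 = 29 -> the recorded entry deviates here
So the first discrepancy is step 6, where the right value is x = 29.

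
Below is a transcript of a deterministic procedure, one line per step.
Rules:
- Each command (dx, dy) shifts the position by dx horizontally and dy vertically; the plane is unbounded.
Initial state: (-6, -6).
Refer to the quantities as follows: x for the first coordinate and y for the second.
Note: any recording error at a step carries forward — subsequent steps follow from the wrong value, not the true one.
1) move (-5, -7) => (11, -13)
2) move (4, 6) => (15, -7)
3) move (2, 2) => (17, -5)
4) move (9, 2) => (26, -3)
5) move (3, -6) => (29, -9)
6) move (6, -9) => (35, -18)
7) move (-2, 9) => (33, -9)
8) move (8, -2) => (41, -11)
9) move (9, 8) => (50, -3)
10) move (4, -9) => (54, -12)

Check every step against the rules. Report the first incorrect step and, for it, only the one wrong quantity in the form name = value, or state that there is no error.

step 1, x = -11

Recomputing the run from the initial state:
step 1: x = -11, y = -13
step 2: x = -7, y = -7
step 3: x = -5, y = -5
step 4: x = 4, y = -3
step 5: x = 7, y = -9
step 6: x = 13, y = -18
step 7: x = 11, y = -9
step 8: x = 19, y = -11
step 9: x = 28, y = -3
step 10: x = 32, y = -12
The first disagreement with the transcript is at step 1, where the value should be x = -11.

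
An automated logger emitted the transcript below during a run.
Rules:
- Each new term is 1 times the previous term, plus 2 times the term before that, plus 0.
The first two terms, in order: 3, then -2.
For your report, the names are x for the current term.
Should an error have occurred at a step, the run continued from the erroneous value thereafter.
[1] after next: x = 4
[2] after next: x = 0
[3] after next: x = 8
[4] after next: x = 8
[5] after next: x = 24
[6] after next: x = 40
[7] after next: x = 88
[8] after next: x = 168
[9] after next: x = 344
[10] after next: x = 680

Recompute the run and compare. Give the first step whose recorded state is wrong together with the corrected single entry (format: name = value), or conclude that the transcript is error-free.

1. x = 1*(-2) + (2)*(3) + (0) = 4 (matches)
2. x = 1*(4) + (2)*(-2) + (0) = 0 (exactly as logged)
3. x = 1*(0) + (2)*(4) + (0) = 8 (verified)
4. x = 1*(8) + (2)*(0) + (0) = 8 (checks out)
5. x = 1*(8) + (2)*(8) + (0) = 24 (same as recorded)
6. x = 1*(24) + (2)*(8) + (0) = 40 (matches)
7. x = 1*(40) + (2)*(24) + (0) = 88 (no discrepancy)
8. x = 1*(88) + (2)*(40) + (0) = 168 (matches)
9. x = 1*(168) + (2)*(88) + (0) = 344 (agrees with the transcript)
10. x = 1*(344) + (2)*(168) + (0) = 680 (consistent with the transcript)
All entries verified; no error found.

no error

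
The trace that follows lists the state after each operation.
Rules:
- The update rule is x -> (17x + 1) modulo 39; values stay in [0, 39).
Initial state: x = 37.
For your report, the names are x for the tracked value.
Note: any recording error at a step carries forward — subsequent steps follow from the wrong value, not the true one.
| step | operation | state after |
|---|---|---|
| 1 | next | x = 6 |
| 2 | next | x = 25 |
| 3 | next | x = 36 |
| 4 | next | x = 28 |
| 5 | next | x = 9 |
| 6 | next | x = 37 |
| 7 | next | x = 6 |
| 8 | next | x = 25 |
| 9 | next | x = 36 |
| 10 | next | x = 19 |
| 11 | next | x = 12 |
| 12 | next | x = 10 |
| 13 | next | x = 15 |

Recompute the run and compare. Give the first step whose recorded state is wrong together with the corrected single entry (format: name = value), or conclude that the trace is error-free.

Step 1: x = (17*37 + 1) mod 39 = 6 — matches.
Step 2: x = (17*6 + 1) mod 39 = 25 — consistent with the trace.
Step 3: x = (17*25 + 1) mod 39 = 36 — in agreement.
Step 4: x = (17*36 + 1) mod 39 = 28 — verified.
Step 5: x = (17*28 + 1) mod 39 = 9 — verified.
Step 6: x = (17*9 + 1) mod 39 = 37 — exactly as logged.
Step 7: x = (17*37 + 1) mod 39 = 6 — matches.
Step 8: x = (17*6 + 1) mod 39 = 25 — consistent with the trace.
Step 9: x = (17*25 + 1) mod 39 = 36 — matches.
Step 10: x = (17*36 + 1) mod 39 = 28 — a discrepancy with the trace.
First deviation found at step 10; the corrected entry is x = 28.

step 10, x = 28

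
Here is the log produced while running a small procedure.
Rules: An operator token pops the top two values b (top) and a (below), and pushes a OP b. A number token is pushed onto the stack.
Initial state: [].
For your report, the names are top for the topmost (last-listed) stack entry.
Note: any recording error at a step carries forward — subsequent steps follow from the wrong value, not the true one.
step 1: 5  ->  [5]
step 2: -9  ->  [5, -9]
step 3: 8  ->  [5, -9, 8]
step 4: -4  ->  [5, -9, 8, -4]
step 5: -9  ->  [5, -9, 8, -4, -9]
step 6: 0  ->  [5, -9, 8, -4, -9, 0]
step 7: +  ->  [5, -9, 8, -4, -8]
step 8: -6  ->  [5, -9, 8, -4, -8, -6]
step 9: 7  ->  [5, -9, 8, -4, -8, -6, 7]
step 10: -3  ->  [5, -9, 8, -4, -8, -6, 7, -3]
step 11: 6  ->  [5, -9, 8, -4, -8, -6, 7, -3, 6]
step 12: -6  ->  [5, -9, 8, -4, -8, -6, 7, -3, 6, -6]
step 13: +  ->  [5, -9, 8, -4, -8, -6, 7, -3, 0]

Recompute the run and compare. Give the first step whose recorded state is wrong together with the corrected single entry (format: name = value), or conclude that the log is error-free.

Recomputing the run from the initial state:
step 1: [5]
step 2: [5, -9]
step 3: [5, -9, 8]
step 4: [5, -9, 8, -4]
step 5: [5, -9, 8, -4, -9]
step 6: [5, -9, 8, -4, -9, 0]
step 7: [5, -9, 8, -4, -9]
step 8: [5, -9, 8, -4, -9, -6]
step 9: [5, -9, 8, -4, -9, -6, 7]
step 10: [5, -9, 8, -4, -9, -6, 7, -3]
step 11: [5, -9, 8, -4, -9, -6, 7, -3, 6]
step 12: [5, -9, 8, -4, -9, -6, 7, -3, 6, -6]
step 13: [5, -9, 8, -4, -9, -6, 7, -3, 0]
The first disagreement with the log is at step 7, where the value should be top = -9.

step 7, top = -9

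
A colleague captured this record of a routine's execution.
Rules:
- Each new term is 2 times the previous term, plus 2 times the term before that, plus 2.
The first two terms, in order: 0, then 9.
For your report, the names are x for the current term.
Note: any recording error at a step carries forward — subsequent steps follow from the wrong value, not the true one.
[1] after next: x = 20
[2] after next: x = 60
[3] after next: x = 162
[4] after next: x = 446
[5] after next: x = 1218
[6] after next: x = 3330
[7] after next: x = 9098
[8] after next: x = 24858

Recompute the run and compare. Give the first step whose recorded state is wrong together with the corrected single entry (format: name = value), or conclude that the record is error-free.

Step 1: x = 2*(9) + (2)*(0) + (2) = 20 — matches.
Step 2: x = 2*(20) + (2)*(9) + (2) = 60 — consistent with the record.
Step 3: x = 2*(60) + (2)*(20) + (2) = 162 — same as recorded.
Step 4: x = 2*(162) + (2)*(60) + (2) = 446 — no discrepancy.
Step 5: x = 2*(446) + (2)*(162) + (2) = 1218 — same as recorded.
Step 6: x = 2*(1218) + (2)*(446) + (2) = 3330 — confirmed correct.
Step 7: x = 2*(3330) + (2)*(1218) + (2) = 9098 — exactly as logged.
Step 8: x = 2*(9098) + (2)*(3330) + (2) = 24858 — in agreement.
The whole run recomputes cleanly — no discrepancies.

no error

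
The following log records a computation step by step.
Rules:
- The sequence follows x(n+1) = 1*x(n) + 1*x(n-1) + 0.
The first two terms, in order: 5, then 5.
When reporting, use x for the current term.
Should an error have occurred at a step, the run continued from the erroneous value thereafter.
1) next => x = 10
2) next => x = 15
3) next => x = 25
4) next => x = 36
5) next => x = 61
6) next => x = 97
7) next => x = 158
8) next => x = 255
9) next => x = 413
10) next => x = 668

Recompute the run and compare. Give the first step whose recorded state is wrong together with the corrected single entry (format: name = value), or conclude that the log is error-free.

Recomputing the run from the initial state:
step 1: x = 10
step 2: x = 15
step 3: x = 25
step 4: x = 40
step 5: x = 65
step 6: x = 105
step 7: x = 170
step 8: x = 275
step 9: x = 445
step 10: x = 720
The first disagreement with the log is at step 4, where the value should be x = 40.

step 4, x = 40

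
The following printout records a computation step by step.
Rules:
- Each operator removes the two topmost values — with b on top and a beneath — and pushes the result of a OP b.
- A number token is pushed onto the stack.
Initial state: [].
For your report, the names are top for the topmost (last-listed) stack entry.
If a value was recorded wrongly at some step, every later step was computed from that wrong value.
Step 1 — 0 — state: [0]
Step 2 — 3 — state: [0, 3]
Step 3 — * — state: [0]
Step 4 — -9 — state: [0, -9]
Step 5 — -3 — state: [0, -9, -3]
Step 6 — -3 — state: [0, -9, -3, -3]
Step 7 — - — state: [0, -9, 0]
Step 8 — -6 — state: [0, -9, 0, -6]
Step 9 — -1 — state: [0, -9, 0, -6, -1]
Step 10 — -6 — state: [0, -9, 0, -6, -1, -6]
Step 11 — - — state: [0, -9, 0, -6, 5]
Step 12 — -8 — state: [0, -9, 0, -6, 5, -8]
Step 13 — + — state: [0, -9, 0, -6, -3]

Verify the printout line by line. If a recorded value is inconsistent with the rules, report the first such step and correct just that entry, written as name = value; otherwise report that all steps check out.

step 1: push 0: top = 0 -> checks out
step 2: push 3: top = 3 -> confirmed correct
step 3: 0 * 3 = 0 -> verified
step 4: push -9: top = -9 -> confirmed correct
step 5: push -3: top = -3 -> exactly as logged
step 6: push -3: top = -3 -> exactly as logged
step 7: -3 - -3 = 0 -> matches
step 8: push -6: top = -6 -> consistent with the printout
step 9: push -1: top = -1 -> same as recorded
step 10: push -6: top = -6 -> consistent with the printout
step 11: -1 - -6 = 5 -> same as recorded
step 12: push -8: top = -8 -> verified
step 13: 5 + -8 = -3 -> exactly as logged
The whole run recomputes cleanly — no discrepancies.

no error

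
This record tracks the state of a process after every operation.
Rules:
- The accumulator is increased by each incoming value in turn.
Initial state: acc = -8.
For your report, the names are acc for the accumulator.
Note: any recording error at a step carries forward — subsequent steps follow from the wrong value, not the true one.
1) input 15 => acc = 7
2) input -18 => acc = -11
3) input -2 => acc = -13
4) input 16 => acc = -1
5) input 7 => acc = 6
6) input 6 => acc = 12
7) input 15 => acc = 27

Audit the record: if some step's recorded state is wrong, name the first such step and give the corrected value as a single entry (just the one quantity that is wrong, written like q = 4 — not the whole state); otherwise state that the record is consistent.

step 4, acc = 3

Recomputing the run from the initial state:
step 1: acc = 7
step 2: acc = -11
step 3: acc = -13
step 4: acc = 3
step 5: acc = 10
step 6: acc = 16
step 7: acc = 31
The first disagreement with the record is at step 4, where the value should be acc = 3.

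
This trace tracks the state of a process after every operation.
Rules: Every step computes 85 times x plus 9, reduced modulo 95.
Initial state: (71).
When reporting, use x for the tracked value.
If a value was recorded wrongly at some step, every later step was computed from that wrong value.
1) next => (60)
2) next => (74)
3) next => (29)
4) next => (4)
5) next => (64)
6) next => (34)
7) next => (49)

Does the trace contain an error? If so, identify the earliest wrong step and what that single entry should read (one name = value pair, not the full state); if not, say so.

step 1, x = 59

Step 1: x = (85*71 + 9) mod 95 = 59 — first mismatch against the trace.
First incorrect step: 1; the correct value is x = 59.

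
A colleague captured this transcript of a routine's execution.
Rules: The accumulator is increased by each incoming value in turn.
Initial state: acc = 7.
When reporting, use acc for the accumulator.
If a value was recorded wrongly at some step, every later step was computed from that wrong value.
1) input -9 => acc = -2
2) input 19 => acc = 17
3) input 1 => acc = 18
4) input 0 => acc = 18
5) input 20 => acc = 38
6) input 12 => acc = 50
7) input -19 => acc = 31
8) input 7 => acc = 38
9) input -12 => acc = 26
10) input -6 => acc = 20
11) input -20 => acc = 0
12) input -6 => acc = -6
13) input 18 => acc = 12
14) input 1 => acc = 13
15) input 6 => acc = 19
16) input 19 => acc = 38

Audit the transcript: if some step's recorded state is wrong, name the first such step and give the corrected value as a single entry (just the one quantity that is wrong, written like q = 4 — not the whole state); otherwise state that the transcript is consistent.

1. acc = 7 + -9 = -2 (verified)
2. acc = -2 + 19 = 17 (consistent with the transcript)
3. acc = 17 + 1 = 18 (same as recorded)
4. acc = 18 + 0 = 18 (verified)
5. acc = 18 + 20 = 38 (verified)
6. acc = 38 + 12 = 50 (confirmed correct)
7. acc = 50 + -19 = 31 (verified)
8. acc = 31 + 7 = 38 (confirmed correct)
9. acc = 38 + -12 = 26 (verified)
10. acc = 26 + -6 = 20 (confirmed correct)
11. acc = 20 + -20 = 0 (consistent with the transcript)
12. acc = 0 + -6 = -6 (no discrepancy)
13. acc = -6 + 18 = 12 (no discrepancy)
14. acc = 12 + 1 = 13 (consistent with the transcript)
15. acc = 13 + 6 = 19 (matches)
16. acc = 19 + 19 = 38 (consistent with the transcript)
The recomputation confirms every line.

no error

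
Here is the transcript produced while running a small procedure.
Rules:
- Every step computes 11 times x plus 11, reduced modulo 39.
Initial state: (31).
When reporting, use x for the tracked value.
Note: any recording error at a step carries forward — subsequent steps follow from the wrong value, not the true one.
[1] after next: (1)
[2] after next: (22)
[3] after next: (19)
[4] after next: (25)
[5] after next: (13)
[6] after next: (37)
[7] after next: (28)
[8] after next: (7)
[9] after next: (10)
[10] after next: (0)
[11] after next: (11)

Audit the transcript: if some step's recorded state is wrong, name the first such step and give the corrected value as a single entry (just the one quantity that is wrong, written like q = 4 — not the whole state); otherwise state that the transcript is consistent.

step 1: x = (11*31 + 11) mod 39 = 1 -> confirmed correct
step 2: x = (11*1 + 11) mod 39 = 22 -> no discrepancy
step 3: x = (11*22 + 11) mod 39 = 19 -> no discrepancy
step 4: x = (11*19 + 11) mod 39 = 25 -> checks out
step 5: x = (11*25 + 11) mod 39 = 13 -> agrees with the transcript
step 6: x = (11*13 + 11) mod 39 = 37 -> agrees with the transcript
step 7: x = (11*37 + 11) mod 39 = 28 -> no discrepancy
step 8: x = (11*28 + 11) mod 39 = 7 -> consistent with the transcript
step 9: x = (11*7 + 11) mod 39 = 10 -> same as recorded
step 10: x = (11*10 + 11) mod 39 = 4 -> the recorded entry deviates here
First deviation found at step 10; the corrected entry is x = 4.

step 10, x = 4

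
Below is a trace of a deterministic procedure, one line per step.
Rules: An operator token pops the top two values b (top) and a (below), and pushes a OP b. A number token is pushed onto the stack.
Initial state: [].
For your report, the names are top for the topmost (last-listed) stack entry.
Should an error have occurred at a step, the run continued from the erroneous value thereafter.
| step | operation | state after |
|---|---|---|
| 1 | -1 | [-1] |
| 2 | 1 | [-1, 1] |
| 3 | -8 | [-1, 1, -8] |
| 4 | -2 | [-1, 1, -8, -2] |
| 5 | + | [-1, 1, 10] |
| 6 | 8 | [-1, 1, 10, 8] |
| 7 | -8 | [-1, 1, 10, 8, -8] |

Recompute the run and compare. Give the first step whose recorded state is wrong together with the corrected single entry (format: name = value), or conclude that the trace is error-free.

step 5, top = -10

Recomputing the run from the initial state:
step 1: [-1]
step 2: [-1, 1]
step 3: [-1, 1, -8]
step 4: [-1, 1, -8, -2]
step 5: [-1, 1, -10]
step 6: [-1, 1, -10, 8]
step 7: [-1, 1, -10, 8, -8]
The first disagreement with the trace is at step 5, where the value should be top = -10.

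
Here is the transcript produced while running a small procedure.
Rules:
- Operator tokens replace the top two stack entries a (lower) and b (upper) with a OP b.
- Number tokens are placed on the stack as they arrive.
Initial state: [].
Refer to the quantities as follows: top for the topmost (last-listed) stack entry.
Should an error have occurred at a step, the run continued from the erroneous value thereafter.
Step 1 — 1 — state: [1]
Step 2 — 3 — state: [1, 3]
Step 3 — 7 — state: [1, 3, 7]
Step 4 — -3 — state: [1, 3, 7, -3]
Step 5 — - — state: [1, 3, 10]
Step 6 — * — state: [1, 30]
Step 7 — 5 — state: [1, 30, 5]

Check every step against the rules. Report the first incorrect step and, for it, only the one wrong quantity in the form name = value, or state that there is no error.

step 1: push 1: top = 1 -> in agreement
step 2: push 3: top = 3 -> confirmed correct
step 3: push 7: top = 7 -> exactly as logged
step 4: push -3: top = -3 -> confirmed correct
step 5: 7 - -3 = 10 -> in agreement
step 6: 3 * 10 = 30 -> checks out
step 7: push 5: top = 5 -> consistent with the transcript
Each recorded entry agrees with the recomputation.

no error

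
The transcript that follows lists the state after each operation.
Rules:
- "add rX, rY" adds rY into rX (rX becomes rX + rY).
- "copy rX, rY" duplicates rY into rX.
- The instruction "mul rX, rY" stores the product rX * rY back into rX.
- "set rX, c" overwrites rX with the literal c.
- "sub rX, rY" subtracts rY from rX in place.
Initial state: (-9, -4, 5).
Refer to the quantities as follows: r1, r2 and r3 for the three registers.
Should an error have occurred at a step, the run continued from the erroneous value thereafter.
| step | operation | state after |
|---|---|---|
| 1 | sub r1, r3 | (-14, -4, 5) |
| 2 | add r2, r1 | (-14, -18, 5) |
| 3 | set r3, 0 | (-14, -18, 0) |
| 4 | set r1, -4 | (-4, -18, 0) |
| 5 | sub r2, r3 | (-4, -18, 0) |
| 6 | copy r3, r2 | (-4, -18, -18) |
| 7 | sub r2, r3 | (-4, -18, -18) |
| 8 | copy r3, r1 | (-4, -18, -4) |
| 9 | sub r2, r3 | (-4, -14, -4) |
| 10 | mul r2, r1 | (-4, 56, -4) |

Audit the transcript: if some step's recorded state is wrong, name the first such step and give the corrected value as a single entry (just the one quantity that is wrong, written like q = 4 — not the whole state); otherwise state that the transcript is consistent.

1. r1 = -9 - 5 = -14 (verified)
2. r2 = -4 + -14 = -18 (matches)
3. r3 = 0 (confirmed correct)
4. r1 = -4 (agrees with the transcript)
5. r2 = -18 - 0 = -18 (verified)
6. r3 = -18 (matches)
7. r2 = -18 - -18 = 0 (not what was recorded)
Conclusion: step 7 carries the first error; the entry should be r2 = 0.

step 7, r2 = 0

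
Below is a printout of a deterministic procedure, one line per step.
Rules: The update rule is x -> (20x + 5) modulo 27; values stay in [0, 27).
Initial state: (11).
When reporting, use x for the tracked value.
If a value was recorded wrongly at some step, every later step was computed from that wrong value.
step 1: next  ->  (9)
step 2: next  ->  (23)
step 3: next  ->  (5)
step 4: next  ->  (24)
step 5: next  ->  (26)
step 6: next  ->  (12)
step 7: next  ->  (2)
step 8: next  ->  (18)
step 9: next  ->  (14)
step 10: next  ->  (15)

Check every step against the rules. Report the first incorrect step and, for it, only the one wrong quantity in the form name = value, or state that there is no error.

step 3, x = 6

Recomputing the run from the initial state:
step 1: x = 9
step 2: x = 23
step 3: x = 6
step 4: x = 17
step 5: x = 21
step 6: x = 20
step 7: x = 0
step 8: x = 5
step 9: x = 24
step 10: x = 26
The first disagreement with the printout is at step 3, where the value should be x = 6.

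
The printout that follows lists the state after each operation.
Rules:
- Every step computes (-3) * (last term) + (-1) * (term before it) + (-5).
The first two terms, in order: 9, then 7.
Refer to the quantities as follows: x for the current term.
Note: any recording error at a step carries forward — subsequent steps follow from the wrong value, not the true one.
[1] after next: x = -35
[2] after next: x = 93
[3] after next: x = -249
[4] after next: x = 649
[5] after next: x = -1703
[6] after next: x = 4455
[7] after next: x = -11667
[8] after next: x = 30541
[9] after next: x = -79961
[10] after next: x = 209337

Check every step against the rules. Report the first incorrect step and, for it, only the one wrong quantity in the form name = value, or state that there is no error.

Recomputing the run from the initial state:
step 1: x = -35
step 2: x = 93
step 3: x = -249
step 4: x = 649
step 5: x = -1703
step 6: x = 4455
step 7: x = -11667
step 8: x = 30541
step 9: x = -79961
step 10: x = 209337
This matches the printout at every step.

no error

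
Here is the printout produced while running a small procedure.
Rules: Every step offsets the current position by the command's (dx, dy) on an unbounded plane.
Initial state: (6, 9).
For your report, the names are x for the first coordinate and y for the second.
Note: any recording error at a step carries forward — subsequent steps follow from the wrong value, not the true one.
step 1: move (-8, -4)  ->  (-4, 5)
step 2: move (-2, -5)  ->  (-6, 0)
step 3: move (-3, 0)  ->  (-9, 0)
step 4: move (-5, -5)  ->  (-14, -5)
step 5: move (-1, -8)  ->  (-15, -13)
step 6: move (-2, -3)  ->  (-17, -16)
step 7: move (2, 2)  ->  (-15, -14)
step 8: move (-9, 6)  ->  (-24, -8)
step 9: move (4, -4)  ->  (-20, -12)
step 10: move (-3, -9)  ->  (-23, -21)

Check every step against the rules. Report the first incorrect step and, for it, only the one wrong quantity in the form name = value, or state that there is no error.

step 1, x = -2

Recomputing the run from the initial state:
step 1: x = -2, y = 5
step 2: x = -4, y = 0
step 3: x = -7, y = 0
step 4: x = -12, y = -5
step 5: x = -13, y = -13
step 6: x = -15, y = -16
step 7: x = -13, y = -14
step 8: x = -22, y = -8
step 9: x = -18, y = -12
step 10: x = -21, y = -21
The first disagreement with the printout is at step 1, where the value should be x = -2.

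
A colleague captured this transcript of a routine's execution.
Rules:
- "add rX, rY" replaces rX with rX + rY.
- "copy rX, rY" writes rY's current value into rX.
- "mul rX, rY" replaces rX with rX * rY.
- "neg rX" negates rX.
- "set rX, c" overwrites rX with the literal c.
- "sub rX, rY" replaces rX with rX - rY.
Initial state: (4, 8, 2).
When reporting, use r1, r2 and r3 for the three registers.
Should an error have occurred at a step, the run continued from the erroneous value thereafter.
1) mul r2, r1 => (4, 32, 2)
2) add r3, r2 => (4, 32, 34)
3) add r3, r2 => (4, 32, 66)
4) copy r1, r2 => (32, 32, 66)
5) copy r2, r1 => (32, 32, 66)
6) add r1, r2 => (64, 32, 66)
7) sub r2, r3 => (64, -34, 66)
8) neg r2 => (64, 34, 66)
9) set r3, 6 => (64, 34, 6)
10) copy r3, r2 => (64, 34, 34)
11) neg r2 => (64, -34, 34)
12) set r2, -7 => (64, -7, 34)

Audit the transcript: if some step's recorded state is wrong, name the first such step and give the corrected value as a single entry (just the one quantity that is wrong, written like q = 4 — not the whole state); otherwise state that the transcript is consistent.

1. r2 = 8 * 4 = 32 (in agreement)
2. r3 = 2 + 32 = 34 (verified)
3. r3 = 34 + 32 = 66 (agrees with the transcript)
4. r1 = 32 (exactly as logged)
5. r2 = 32 (no discrepancy)
6. r1 = 32 + 32 = 64 (in agreement)
7. r2 = 32 - 66 = -34 (exactly as logged)
8. r2 = -(-34) = 34 (checks out)
9. r3 = 6 (no discrepancy)
10. r3 = 34 (in agreement)
11. r2 = -(34) = -34 (same as recorded)
12. r2 = -7 (consistent with the transcript)
No step deviates from the rules.

no error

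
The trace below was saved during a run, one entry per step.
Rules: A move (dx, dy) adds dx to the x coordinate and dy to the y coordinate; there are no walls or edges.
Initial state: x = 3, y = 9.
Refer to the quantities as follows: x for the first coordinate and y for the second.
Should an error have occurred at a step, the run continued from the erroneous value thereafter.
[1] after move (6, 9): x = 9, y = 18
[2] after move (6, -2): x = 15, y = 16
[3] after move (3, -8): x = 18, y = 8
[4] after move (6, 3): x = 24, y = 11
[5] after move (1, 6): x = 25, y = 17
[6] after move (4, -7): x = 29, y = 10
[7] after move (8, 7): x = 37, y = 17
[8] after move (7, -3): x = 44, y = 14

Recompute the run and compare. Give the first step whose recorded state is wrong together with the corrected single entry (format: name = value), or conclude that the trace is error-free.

Recomputing the run from the initial state:
step 1: x = 9, y = 18
step 2: x = 15, y = 16
step 3: x = 18, y = 8
step 4: x = 24, y = 11
step 5: x = 25, y = 17
step 6: x = 29, y = 10
step 7: x = 37, y = 17
step 8: x = 44, y = 14
This matches the trace at every step.

no error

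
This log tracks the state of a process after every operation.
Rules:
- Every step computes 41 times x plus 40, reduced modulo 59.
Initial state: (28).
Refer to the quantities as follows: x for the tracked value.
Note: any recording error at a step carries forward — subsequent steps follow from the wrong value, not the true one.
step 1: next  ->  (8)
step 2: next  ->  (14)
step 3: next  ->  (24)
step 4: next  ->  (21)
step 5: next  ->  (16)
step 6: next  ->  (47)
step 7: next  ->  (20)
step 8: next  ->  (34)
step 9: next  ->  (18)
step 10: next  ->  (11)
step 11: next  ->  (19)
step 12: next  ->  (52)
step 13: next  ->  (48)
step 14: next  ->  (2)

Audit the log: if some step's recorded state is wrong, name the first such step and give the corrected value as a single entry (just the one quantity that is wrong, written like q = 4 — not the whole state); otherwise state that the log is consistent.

Recomputing the run from the initial state:
step 1: x = 8
step 2: x = 14
step 3: x = 24
step 4: x = 21
step 5: x = 16
step 6: x = 47
step 7: x = 20
step 8: x = 34
step 9: x = 18
step 10: x = 11
step 11: x = 19
step 12: x = 52
step 13: x = 48
step 14: x = 2
This matches the log at every step.

no error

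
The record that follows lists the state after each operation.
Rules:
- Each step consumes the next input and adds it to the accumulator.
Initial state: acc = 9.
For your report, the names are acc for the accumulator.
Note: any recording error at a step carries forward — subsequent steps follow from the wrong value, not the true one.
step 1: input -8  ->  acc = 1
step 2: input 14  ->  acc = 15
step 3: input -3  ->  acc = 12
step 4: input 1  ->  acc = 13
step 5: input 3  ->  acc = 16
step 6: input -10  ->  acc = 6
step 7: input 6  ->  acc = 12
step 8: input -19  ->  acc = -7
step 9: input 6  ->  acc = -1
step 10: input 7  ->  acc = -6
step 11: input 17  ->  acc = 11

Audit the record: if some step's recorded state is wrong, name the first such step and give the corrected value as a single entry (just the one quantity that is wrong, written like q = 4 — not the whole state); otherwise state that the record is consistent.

step 10, acc = 6

Step 1: acc = 9 + -8 = 1 — consistent with the record.
Step 2: acc = 1 + 14 = 15 — confirmed correct.
Step 3: acc = 15 + -3 = 12 — no discrepancy.
Step 4: acc = 12 + 1 = 13 — matches.
Step 5: acc = 13 + 3 = 16 — same as recorded.
Step 6: acc = 16 + -10 = 6 — verified.
Step 7: acc = 6 + 6 = 12 — consistent with the record.
Step 8: acc = 12 + -19 = -7 — confirmed correct.
Step 9: acc = -7 + 6 = -1 — matches.
Step 10: acc = -1 + 7 = 6 — the entry is off here.
The audit stops at step 10: the recorded entry is wrong and should be acc = 6.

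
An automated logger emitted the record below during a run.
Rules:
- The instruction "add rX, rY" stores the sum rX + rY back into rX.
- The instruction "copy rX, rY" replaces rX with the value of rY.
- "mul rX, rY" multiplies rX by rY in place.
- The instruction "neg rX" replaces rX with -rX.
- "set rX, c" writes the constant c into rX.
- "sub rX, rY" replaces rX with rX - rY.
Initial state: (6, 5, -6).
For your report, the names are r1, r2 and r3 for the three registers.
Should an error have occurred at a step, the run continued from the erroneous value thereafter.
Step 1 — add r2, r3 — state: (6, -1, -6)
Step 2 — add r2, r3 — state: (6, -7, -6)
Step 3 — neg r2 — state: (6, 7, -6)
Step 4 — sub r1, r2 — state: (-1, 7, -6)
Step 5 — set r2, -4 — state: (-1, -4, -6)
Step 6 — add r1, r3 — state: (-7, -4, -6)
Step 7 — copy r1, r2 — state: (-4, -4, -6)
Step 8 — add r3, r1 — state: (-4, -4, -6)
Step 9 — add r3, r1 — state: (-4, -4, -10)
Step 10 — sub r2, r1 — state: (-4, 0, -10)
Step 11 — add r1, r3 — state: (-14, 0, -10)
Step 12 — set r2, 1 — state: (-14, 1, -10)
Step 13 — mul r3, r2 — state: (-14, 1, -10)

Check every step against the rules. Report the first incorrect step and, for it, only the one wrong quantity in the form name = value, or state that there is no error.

step 1: r2 = 5 + -6 = -1 -> matches
step 2: r2 = -1 + -6 = -7 -> confirmed correct
step 3: r2 = -(-7) = 7 -> same as recorded
step 4: r1 = 6 - 7 = -1 -> consistent with the record
step 5: r2 = -4 -> in agreement
step 6: r1 = -1 + -6 = -7 -> exactly as logged
step 7: r1 = -4 -> agrees with the record
step 8: r3 = -6 + -4 = -10 -> the record has a different value
First deviation found at step 8; the corrected entry is r3 = -10.

step 8, r3 = -10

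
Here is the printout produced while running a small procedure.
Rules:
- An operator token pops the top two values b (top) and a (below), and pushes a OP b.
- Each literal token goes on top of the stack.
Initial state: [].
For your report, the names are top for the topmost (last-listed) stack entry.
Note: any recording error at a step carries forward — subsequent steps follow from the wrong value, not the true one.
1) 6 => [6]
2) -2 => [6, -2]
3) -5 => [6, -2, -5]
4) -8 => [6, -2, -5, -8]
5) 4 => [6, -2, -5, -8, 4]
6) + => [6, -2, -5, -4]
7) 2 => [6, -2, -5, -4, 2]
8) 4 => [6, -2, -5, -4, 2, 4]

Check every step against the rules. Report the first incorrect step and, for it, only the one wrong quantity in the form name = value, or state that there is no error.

no error

Recomputing the run from the initial state:
step 1: [6]
step 2: [6, -2]
step 3: [6, -2, -5]
step 4: [6, -2, -5, -8]
step 5: [6, -2, -5, -8, 4]
step 6: [6, -2, -5, -4]
step 7: [6, -2, -5, -4, 2]
step 8: [6, -2, -5, -4, 2, 4]
This matches the printout at every step.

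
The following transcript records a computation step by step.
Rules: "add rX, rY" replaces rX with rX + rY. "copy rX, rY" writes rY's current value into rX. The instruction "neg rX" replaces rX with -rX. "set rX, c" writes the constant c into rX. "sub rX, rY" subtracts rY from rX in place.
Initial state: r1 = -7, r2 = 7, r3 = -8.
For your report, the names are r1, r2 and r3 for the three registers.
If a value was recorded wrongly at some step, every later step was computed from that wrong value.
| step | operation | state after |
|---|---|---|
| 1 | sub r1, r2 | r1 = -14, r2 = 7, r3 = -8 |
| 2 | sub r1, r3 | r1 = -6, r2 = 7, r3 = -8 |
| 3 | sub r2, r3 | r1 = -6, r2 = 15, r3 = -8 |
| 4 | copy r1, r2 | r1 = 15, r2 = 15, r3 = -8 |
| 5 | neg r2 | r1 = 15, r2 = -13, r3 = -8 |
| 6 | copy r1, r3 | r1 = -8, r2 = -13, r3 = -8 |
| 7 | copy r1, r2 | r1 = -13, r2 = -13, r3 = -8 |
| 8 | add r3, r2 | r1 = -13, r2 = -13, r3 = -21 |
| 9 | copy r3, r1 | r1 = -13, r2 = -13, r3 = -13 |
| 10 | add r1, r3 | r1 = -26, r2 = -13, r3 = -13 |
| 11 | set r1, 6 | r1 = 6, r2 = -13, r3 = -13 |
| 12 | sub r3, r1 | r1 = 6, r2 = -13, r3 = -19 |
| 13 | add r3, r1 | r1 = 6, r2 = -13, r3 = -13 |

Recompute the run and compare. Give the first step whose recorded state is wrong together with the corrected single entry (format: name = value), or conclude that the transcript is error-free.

Recomputing the run from the initial state:
step 1: r1 = -14, r2 = 7, r3 = -8
step 2: r1 = -6, r2 = 7, r3 = -8
step 3: r1 = -6, r2 = 15, r3 = -8
step 4: r1 = 15, r2 = 15, r3 = -8
step 5: r1 = 15, r2 = -15, r3 = -8
step 6: r1 = -8, r2 = -15, r3 = -8
step 7: r1 = -15, r2 = -15, r3 = -8
step 8: r1 = -15, r2 = -15, r3 = -23
step 9: r1 = -15, r2 = -15, r3 = -15
step 10: r1 = -30, r2 = -15, r3 = -15
step 11: r1 = 6, r2 = -15, r3 = -15
step 12: r1 = 6, r2 = -15, r3 = -21
step 13: r1 = 6, r2 = -15, r3 = -15
The first disagreement with the transcript is at step 5, where the value should be r2 = -15.

step 5, r2 = -15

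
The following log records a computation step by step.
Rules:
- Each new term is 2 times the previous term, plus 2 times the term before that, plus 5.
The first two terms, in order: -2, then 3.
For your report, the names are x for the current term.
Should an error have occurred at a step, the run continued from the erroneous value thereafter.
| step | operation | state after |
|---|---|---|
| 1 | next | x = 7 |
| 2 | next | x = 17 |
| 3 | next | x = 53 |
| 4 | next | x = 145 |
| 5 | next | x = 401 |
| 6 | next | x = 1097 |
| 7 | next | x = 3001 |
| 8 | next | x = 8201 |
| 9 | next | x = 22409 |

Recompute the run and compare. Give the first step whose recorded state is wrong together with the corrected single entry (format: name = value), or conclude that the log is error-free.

step 2, x = 25

Recomputing the run from the initial state:
step 1: x = 7
step 2: x = 25
step 3: x = 69
step 4: x = 193
step 5: x = 529
step 6: x = 1449
step 7: x = 3961
step 8: x = 10825
step 9: x = 29577
The first disagreement with the log is at step 2, where the value should be x = 25.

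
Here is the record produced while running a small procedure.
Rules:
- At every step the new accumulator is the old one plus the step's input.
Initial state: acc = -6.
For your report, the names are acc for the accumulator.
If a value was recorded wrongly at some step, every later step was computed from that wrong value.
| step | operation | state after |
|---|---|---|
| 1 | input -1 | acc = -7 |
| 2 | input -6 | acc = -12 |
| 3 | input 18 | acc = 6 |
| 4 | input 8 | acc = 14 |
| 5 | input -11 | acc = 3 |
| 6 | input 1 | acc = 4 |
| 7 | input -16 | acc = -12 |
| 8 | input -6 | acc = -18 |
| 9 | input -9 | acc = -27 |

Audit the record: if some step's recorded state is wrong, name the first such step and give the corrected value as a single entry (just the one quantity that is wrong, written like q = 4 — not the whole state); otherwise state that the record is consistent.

step 1: acc = -6 + -1 = -7 -> matches
step 2: acc = -7 + -6 = -13 -> the record has a different value
First deviation found at step 2; the corrected entry is acc = -13.

step 2, acc = -13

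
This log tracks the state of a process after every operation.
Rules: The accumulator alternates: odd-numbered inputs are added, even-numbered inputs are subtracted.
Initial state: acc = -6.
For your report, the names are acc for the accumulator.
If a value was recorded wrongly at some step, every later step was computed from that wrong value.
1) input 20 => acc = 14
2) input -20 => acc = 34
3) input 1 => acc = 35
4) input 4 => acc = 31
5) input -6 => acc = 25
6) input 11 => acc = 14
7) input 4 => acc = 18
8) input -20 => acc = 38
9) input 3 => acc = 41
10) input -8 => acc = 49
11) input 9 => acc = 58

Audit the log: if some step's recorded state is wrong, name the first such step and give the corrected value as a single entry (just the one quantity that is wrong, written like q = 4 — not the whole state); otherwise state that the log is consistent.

no error

Recomputing the run from the initial state:
step 1: acc = 14
step 2: acc = 34
step 3: acc = 35
step 4: acc = 31
step 5: acc = 25
step 6: acc = 14
step 7: acc = 18
step 8: acc = 38
step 9: acc = 41
step 10: acc = 49
step 11: acc = 58
This matches the log at every step.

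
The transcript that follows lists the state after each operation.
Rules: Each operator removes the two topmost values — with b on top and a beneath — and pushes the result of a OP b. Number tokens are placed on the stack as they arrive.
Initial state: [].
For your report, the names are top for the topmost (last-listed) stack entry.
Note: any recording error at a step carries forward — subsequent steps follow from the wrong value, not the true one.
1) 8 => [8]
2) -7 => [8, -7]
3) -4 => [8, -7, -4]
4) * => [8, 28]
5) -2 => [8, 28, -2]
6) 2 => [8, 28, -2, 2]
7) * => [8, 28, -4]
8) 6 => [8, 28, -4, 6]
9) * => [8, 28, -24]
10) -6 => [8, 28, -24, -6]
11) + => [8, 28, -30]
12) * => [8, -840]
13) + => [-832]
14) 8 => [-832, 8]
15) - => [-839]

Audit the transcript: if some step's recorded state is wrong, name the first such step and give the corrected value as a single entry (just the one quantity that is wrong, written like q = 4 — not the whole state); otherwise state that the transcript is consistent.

step 15, top = -840

step 1: push 8: top = 8 -> no discrepancy
step 2: push -7: top = -7 -> agrees with the transcript
step 3: push -4: top = -4 -> confirmed correct
step 4: -7 * -4 = 28 -> checks out
step 5: push -2: top = -2 -> checks out
step 6: push 2: top = 2 -> no discrepancy
step 7: -2 * 2 = -4 -> checks out
step 8: push 6: top = 6 -> checks out
step 9: -4 * 6 = -24 -> exactly as logged
step 10: push -6: top = -6 -> no discrepancy
step 11: -24 + -6 = -30 -> no discrepancy
step 12: 28 * -30 = -840 -> checks out
step 13: 8 + -840 = -832 -> consistent with the transcript
step 14: push 8: top = 8 -> verified
step 15: -832 - 8 = -840 -> the transcript disagrees here
Conclusion: step 15 carries the first error; the entry should be top = -840.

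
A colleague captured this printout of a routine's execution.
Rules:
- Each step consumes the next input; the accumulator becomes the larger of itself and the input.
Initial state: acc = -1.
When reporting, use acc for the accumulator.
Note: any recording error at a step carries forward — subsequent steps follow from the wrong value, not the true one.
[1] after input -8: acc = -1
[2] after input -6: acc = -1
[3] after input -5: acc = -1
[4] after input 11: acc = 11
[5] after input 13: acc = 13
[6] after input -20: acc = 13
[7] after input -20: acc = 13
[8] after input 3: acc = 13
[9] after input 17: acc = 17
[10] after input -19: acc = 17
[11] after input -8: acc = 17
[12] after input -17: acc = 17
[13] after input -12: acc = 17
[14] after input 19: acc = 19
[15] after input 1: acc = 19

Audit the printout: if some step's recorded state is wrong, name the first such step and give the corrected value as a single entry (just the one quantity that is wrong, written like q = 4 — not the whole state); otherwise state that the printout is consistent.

Recomputing the run from the initial state:
step 1: acc = -1
step 2: acc = -1
step 3: acc = -1
step 4: acc = 11
step 5: acc = 13
step 6: acc = 13
step 7: acc = 13
step 8: acc = 13
step 9: acc = 17
step 10: acc = 17
step 11: acc = 17
step 12: acc = 17
step 13: acc = 17
step 14: acc = 19
step 15: acc = 19
This matches the printout at every step.

no error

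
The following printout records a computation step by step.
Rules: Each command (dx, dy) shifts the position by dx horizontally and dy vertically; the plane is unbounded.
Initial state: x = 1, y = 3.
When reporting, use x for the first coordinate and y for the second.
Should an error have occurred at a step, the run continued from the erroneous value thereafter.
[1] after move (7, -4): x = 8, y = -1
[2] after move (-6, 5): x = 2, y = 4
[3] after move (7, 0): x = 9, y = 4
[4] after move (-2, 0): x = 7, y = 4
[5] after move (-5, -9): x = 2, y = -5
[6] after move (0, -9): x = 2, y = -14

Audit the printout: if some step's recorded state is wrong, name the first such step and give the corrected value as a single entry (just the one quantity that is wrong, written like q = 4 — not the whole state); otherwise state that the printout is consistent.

no error

Step 1: x = 1 + (7) = 8, y = 3 + (-4) = -1 — no discrepancy.
Step 2: x = 8 + (-6) = 2, y = -1 + (5) = 4 — in agreement.
Step 3: x = 2 + (7) = 9, y = 4 + (0) = 4 — confirmed correct.
Step 4: x = 9 + (-2) = 7, y = 4 + (0) = 4 — consistent with the printout.
Step 5: x = 7 + (-5) = 2, y = 4 + (-9) = -5 — in agreement.
Step 6: x = 2 + (0) = 2, y = -5 + (-9) = -14 — same as recorded.
All steps check out; nothing to correct.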